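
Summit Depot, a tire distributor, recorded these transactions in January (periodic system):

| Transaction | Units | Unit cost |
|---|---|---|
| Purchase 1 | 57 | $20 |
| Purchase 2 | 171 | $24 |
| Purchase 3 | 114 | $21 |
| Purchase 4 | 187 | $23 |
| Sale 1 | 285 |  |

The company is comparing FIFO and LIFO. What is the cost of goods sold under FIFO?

COGS = $6,441

FIFO COGS: 57 @ $20 + 171 @ $24 + 57 @ $21 = $6,441
LIFO COGS: 187 @ $23 + 98 @ $21 = $6,359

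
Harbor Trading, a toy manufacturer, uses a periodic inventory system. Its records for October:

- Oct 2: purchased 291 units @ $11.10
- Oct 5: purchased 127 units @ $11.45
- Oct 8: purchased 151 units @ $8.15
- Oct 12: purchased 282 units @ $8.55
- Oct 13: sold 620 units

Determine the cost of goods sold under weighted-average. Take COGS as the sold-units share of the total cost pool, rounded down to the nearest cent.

COGS = $6,065.94

Oct 13, sell 620: 620/851 × $8,326.00 → $6,065.94
Ending inventory (cost pool remaining) = $2,260.06
Check: goods available $8,326.00 = COGS $6,065.94 + ending $2,260.06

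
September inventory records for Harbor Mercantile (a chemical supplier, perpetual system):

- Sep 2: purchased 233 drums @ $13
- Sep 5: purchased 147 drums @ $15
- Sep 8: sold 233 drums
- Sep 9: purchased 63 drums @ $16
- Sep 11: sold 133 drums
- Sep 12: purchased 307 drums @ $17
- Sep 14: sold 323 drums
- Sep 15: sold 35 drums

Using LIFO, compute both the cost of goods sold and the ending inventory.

Sep 8, 233 sold [LIFO — newest first]: 147 @ $15 + 86 @ $13 = $3,323
Sep 11, 133 sold [LIFO — newest first]: 63 @ $16 + 70 @ $13 = $1,918
Sep 14, 323 sold [LIFO — newest first]: 307 @ $17 + 16 @ $13 = $5,427
Sep 15, 35 sold [LIFO — newest first]: 35 @ $13 = $455
Total COGS = $3,323 + $1,918 + $5,427 + $455 = $11,123
Ending inventory: 26 @ $13 = $338

COGS = $11,123; ending inventory = $338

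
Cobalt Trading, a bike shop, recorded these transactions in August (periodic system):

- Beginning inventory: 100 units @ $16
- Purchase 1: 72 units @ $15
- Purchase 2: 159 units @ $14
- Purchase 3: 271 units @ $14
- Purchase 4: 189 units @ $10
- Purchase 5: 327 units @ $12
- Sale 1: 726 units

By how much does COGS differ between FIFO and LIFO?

$1,186

FIFO COGS: 100 @ $16 + 72 @ $15 + 159 @ $14 + 271 @ $14 + 124 @ $10 = $9,940
LIFO COGS: 327 @ $12 + 189 @ $10 + 210 @ $14 = $8,754
Difference = |$9,940 − $8,754| = $1,186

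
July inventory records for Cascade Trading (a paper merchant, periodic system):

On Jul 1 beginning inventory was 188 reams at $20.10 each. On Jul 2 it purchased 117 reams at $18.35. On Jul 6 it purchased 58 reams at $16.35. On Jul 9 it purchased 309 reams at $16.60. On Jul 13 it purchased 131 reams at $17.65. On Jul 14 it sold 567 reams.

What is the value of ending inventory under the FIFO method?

Ending inventory = $4,055.15

Jul 14, 567 sold [FIFO — oldest first]: 188 @ $20.10 + 117 @ $18.35 + 58 @ $16.35 + 204 @ $16.60 = $10,260.45
Ending inventory: 105 @ $16.60 + 131 @ $17.65 = $4,055.15
Check: goods available $14,315.60 = COGS $10,260.45 + ending $4,055.15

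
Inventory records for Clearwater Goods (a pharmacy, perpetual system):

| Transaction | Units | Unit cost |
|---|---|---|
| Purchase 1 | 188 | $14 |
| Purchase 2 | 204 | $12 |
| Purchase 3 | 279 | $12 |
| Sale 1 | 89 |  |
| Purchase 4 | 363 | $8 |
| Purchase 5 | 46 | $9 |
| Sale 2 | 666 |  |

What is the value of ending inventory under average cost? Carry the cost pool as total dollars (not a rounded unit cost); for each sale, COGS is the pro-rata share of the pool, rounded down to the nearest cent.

After Purchase 1: 188 on hand, pool $2,632.00 (≈ $14.0000 each)
After Purchase 2: 392 on hand, pool $5,080.00 (≈ $12.9592 each)
After Purchase 3: 671 on hand, pool $8,428.00 (≈ $12.5604 each)
Sale 1, sell 89: 89/671 × $8,428.00 → $1,117.87
After Purchase 4: 945 on hand, pool $10,214.13 (≈ $10.8086 each)
After Purchase 5: 991 on hand, pool $10,628.13 (≈ $10.7247 each)
Sale 2, sell 666: 666/991 × $10,628.13 → $7,142.61
Total COGS = $1,117.87 + $7,142.61 = $8,260.48
Ending inventory (cost pool remaining) = $3,485.52

Ending inventory = $3,485.52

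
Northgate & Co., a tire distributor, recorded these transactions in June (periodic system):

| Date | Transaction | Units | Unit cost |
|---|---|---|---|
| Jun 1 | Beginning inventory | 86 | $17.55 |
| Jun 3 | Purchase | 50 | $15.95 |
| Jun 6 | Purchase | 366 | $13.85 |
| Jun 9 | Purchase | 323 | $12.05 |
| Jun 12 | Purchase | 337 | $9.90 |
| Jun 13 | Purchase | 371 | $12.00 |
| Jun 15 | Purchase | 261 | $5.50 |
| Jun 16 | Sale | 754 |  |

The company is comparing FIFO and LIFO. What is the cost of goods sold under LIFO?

FIFO COGS: 86 @ $17.55 + 50 @ $15.95 + 366 @ $13.85 + 252 @ $12.05 = $10,412.50
LIFO COGS: 261 @ $5.50 + 371 @ $12.00 + 122 @ $9.90 = $7,095.30

COGS = $7,095.30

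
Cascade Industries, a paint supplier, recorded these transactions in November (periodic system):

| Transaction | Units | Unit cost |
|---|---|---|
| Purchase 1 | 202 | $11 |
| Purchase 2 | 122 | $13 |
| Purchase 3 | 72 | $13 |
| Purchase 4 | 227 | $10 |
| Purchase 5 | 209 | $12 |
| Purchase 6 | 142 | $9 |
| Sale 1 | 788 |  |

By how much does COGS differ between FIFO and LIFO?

$240

FIFO COGS: 202 @ $11 + 122 @ $13 + 72 @ $13 + 227 @ $10 + 165 @ $12 = $8,994
LIFO COGS: 142 @ $9 + 209 @ $12 + 227 @ $10 + 72 @ $13 + 122 @ $13 + 16 @ $11 = $8,754
Difference = |$8,994 − $8,754| = $240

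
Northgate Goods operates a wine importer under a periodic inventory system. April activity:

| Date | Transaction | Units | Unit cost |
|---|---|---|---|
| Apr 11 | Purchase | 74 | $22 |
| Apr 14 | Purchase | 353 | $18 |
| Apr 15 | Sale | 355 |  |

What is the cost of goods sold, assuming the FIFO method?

COGS = $6,686

Apr 15, 355 sold [FIFO — oldest first]: 74 @ $22 + 281 @ $18 = $6,686
Ending inventory: 72 @ $18 = $1,296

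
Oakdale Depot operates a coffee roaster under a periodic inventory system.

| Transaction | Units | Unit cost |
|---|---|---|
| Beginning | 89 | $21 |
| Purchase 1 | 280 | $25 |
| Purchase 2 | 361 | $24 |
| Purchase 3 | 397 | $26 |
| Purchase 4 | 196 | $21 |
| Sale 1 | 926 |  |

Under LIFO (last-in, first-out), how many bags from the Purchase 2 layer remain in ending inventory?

Sale 1 (926) [LIFO — newest first]: 196 @ $21 + 397 @ $26 + 333 @ $24 = $22,430
Ending inventory: 89 @ $21 + 280 @ $25 + 28 @ $24 = $9,541
Check: goods available $31,971 = COGS $22,430 + ending $9,541

28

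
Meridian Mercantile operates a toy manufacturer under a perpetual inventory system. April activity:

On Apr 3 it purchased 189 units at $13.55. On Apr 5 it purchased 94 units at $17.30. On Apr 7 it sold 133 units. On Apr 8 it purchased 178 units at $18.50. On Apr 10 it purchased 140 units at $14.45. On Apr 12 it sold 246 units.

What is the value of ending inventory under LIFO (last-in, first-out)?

Ending inventory = $3,364.50

Apr 7, 133 sold [LIFO — newest first]: 94 @ $17.30 + 39 @ $13.55 = $2,154.65
Apr 12, 246 sold [LIFO — newest first]: 140 @ $14.45 + 106 @ $18.50 = $3,984.00
Total COGS = $2,154.65 + $3,984.00 = $6,138.65
Ending inventory: 150 @ $13.55 + 72 @ $18.50 = $3,364.50
Check: goods available $9,503.15 = COGS $6,138.65 + ending $3,364.50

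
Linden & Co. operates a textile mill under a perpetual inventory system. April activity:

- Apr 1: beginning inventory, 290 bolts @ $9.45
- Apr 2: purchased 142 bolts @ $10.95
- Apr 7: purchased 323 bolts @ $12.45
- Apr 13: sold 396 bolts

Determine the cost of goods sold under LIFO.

Apr 13, 396 sold [LIFO — newest first]: 323 @ $12.45 + 73 @ $10.95 = $4,820.70
Ending inventory: 290 @ $9.45 + 69 @ $10.95 = $3,496.05

COGS = $4,820.70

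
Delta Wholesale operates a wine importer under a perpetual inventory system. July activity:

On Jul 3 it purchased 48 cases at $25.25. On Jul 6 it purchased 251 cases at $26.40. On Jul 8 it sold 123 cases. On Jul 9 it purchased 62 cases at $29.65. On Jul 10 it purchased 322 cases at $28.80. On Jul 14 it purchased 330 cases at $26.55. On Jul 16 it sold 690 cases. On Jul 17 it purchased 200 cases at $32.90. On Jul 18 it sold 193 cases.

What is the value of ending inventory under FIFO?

Ending inventory = $6,765.85

Jul 8, 123 sold [FIFO — oldest first]: 48 @ $25.25 + 75 @ $26.40 = $3,192.00
Jul 16, 690 sold [FIFO — oldest first]: 176 @ $26.40 + 62 @ $29.65 + 322 @ $28.80 + 130 @ $26.55 = $19,209.80
Jul 18, 193 sold [FIFO — oldest first]: 193 @ $26.55 = $5,124.15
Total COGS = $3,192.00 + $19,209.80 + $5,124.15 = $27,525.95
Ending inventory: 7 @ $26.55 + 200 @ $32.90 = $6,765.85
Check: goods available $34,291.80 = COGS $27,525.95 + ending $6,765.85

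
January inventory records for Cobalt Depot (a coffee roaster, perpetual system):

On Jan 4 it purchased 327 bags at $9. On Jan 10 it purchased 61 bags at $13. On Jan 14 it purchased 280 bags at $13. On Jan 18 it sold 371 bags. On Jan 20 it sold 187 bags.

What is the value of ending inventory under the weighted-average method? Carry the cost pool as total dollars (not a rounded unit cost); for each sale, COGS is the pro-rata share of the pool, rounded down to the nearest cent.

Ending inventory = $1,214.62

After Jan 4: 327 on hand, pool $2,943.00 (≈ $9.0000 each)
After Jan 10: 388 on hand, pool $3,736.00 (≈ $9.6289 each)
After Jan 14: 668 on hand, pool $7,376.00 (≈ $11.0419 each)
Jan 18, sell 371: 371/668 × $7,376.00 → $4,096.55
Jan 20, sell 187: 187/297 × $3,279.45 → $2,064.83
Total COGS = $4,096.55 + $2,064.83 = $6,161.38
Ending inventory (cost pool remaining) = $1,214.62
Check: goods available $7,376.00 = COGS $6,161.38 + ending $1,214.62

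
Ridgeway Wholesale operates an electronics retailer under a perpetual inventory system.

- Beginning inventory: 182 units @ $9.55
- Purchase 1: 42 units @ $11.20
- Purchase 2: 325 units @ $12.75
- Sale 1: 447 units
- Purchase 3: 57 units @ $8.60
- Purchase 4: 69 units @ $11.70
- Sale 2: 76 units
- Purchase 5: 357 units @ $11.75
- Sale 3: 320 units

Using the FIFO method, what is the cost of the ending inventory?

Sale 1 (447) [FIFO — oldest first]: 182 @ $9.55 + 42 @ $11.20 + 223 @ $12.75 = $5,051.75
Sale 2 (76) [FIFO — oldest first]: 76 @ $12.75 = $969.00
Sale 3 (320) [FIFO — oldest first]: 26 @ $12.75 + 57 @ $8.60 + 69 @ $11.70 + 168 @ $11.75 = $3,603.00
Total COGS = $5,051.75 + $969.00 + $3,603.00 = $9,623.75
Ending inventory: 189 @ $11.75 = $2,220.75

Ending inventory = $2,220.75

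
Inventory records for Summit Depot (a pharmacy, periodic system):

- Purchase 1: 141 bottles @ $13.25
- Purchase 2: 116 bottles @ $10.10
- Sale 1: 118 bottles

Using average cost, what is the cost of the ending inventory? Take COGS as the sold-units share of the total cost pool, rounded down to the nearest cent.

Sale 1, sell 118: 118/257 × $3,039.85 → $1,395.72
Ending inventory (cost pool remaining) = $1,644.13

Ending inventory = $1,644.13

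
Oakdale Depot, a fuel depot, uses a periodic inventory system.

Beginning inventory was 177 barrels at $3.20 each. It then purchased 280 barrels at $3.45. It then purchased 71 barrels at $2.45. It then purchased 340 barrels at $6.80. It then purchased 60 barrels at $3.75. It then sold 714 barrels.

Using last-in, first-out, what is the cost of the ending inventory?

Sale 1 (714) [LIFO — newest first]: 60 @ $3.75 + 340 @ $6.80 + 71 @ $2.45 + 243 @ $3.45 = $3,549.30
Ending inventory: 177 @ $3.20 + 37 @ $3.45 = $694.05

Ending inventory = $694.05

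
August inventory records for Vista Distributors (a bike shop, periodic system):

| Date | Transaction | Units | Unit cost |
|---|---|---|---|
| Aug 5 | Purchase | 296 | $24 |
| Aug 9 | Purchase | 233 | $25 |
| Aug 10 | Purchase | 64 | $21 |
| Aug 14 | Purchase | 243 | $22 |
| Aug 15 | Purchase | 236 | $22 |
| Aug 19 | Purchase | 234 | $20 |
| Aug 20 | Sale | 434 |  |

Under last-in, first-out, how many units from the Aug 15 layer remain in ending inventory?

Aug 20, 434 sold [LIFO — newest first]: 234 @ $20 + 200 @ $22 = $9,080
Ending inventory: 296 @ $24 + 233 @ $25 + 64 @ $21 + 243 @ $22 + 36 @ $22 = $20,411

36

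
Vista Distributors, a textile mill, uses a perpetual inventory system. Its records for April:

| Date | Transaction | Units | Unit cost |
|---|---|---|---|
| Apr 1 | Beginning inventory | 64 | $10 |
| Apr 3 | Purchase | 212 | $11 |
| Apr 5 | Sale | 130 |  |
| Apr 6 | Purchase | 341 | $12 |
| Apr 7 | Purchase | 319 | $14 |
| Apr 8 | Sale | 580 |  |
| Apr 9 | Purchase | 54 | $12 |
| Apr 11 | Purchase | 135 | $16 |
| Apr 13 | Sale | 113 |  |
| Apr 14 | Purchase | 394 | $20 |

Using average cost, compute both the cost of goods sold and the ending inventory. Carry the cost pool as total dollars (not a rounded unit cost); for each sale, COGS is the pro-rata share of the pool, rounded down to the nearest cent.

COGS = $10,227.54; ending inventory = $11,990.46

After Apr 1: 64 on hand, pool $640.00 (≈ $10.0000 each)
After Apr 3: 276 on hand, pool $2,972.00 (≈ $10.7681 each)
Apr 5, sell 130: 130/276 × $2,972.00 → $1,399.85
After Apr 6: 487 on hand, pool $5,664.15 (≈ $11.6307 each)
After Apr 7: 806 on hand, pool $10,130.15 (≈ $12.5684 each)
Apr 8, sell 580: 580/806 × $10,130.15 → $7,289.68
After Apr 9: 280 on hand, pool $3,488.47 (≈ $12.4588 each)
After Apr 11: 415 on hand, pool $5,648.47 (≈ $13.6108 each)
Apr 13, sell 113: 113/415 × $5,648.47 → $1,538.01
After Apr 14: 696 on hand, pool $11,990.46 (≈ $17.2277 each)
Total COGS = $1,399.85 + $7,289.68 + $1,538.01 = $10,227.54
Ending inventory (cost pool remaining) = $11,990.46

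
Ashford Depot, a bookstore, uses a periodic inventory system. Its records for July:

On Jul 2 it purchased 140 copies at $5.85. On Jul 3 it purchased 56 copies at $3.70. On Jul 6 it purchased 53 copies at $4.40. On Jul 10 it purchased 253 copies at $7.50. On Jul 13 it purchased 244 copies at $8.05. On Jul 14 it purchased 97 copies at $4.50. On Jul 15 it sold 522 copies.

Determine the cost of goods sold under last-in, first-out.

Jul 15, 522 sold [LIFO — newest first]: 97 @ $4.50 + 244 @ $8.05 + 181 @ $7.50 = $3,758.20
Ending inventory: 140 @ $5.85 + 56 @ $3.70 + 53 @ $4.40 + 72 @ $7.50 = $1,799.40

COGS = $3,758.20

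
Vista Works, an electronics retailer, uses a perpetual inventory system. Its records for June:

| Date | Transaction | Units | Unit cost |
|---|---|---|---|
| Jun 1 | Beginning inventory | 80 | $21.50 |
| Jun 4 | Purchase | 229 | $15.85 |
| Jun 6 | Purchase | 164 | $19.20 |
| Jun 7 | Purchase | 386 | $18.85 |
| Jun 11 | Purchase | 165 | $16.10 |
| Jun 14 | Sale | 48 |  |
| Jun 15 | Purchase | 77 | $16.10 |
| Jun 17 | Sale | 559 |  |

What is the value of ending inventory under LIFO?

Jun 14, 48 sold [LIFO — newest first]: 48 @ $16.10 = $772.80
Jun 17, 559 sold [LIFO — newest first]: 77 @ $16.10 + 117 @ $16.10 + 365 @ $18.85 = $10,003.65
Total COGS = $772.80 + $10,003.65 = $10,776.45
Ending inventory: 80 @ $21.50 + 229 @ $15.85 + 164 @ $19.20 + 21 @ $18.85 = $8,894.30

Ending inventory = $8,894.30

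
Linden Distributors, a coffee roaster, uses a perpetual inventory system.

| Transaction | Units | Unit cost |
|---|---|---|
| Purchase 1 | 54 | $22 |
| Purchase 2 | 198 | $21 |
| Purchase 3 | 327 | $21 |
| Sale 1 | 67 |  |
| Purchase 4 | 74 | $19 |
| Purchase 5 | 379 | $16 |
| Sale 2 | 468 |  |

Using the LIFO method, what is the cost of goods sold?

Sale 1 (67) [LIFO — newest first]: 67 @ $21 = $1,407
Sale 2 (468) [LIFO — newest first]: 379 @ $16 + 74 @ $19 + 15 @ $21 = $7,785
Total COGS = $1,407 + $7,785 = $9,192
Ending inventory: 54 @ $22 + 198 @ $21 + 245 @ $21 = $10,491
Check: goods available $19,683 = COGS $9,192 + ending $10,491

COGS = $9,192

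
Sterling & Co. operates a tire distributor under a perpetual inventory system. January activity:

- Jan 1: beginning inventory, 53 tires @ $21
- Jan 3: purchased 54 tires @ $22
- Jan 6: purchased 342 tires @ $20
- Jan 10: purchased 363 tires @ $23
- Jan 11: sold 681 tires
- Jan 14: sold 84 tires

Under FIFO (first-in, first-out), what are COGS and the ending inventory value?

Jan 11, 681 sold [FIFO — oldest first]: 53 @ $21 + 54 @ $22 + 342 @ $20 + 232 @ $23 = $14,477
Jan 14, 84 sold [FIFO — oldest first]: 84 @ $23 = $1,932
Total COGS = $14,477 + $1,932 = $16,409
Ending inventory: 47 @ $23 = $1,081
Check: goods available $17,490 = COGS $16,409 + ending $1,081

COGS = $16,409; ending inventory = $1,081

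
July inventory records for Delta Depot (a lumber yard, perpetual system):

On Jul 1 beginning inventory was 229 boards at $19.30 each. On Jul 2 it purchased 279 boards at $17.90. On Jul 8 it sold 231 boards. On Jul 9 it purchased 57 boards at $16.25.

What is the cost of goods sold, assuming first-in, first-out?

COGS = $4,455.50

Jul 8, 231 sold [FIFO — oldest first]: 229 @ $19.30 + 2 @ $17.90 = $4,455.50
Ending inventory: 277 @ $17.90 + 57 @ $16.25 = $5,884.55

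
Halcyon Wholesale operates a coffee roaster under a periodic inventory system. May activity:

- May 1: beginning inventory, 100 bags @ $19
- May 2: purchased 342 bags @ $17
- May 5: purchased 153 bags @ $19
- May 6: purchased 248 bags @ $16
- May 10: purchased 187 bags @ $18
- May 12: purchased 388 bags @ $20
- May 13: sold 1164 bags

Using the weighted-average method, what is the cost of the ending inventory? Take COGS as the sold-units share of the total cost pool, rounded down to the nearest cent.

May 13, sell 1164: 1164/1418 × $25,715.00 → $21,108.78
Ending inventory (cost pool remaining) = $4,606.22
Check: goods available $25,715.00 = COGS $21,108.78 + ending $4,606.22

Ending inventory = $4,606.22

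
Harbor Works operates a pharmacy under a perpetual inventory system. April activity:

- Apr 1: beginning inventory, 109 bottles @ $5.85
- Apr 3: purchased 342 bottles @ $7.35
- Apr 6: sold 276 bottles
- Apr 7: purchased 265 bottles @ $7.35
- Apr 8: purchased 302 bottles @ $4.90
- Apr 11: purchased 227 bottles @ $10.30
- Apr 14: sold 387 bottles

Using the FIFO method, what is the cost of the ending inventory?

Ending inventory = $4,207.45

Apr 6, 276 sold [FIFO — oldest first]: 109 @ $5.85 + 167 @ $7.35 = $1,865.10
Apr 14, 387 sold [FIFO — oldest first]: 175 @ $7.35 + 212 @ $7.35 = $2,844.45
Total COGS = $1,865.10 + $2,844.45 = $4,709.55
Ending inventory: 53 @ $7.35 + 302 @ $4.90 + 227 @ $10.30 = $4,207.45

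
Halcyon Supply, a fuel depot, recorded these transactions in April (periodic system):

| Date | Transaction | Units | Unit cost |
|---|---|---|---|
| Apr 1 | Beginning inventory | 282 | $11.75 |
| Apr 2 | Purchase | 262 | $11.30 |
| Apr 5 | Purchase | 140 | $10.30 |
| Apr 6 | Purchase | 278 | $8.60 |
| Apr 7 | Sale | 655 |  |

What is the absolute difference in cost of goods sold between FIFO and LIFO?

$906.50

FIFO COGS: 282 @ $11.75 + 262 @ $11.30 + 111 @ $10.30 = $7,417.40
LIFO COGS: 278 @ $8.60 + 140 @ $10.30 + 237 @ $11.30 = $6,510.90
Difference = |$7,417.40 − $6,510.90| = $906.50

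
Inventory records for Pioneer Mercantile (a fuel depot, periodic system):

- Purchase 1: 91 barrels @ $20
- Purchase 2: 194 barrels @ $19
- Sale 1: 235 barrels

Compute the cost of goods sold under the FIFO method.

COGS = $4,556

Sale 1 (235) [FIFO — oldest first]: 91 @ $20 + 144 @ $19 = $4,556
Ending inventory: 50 @ $19 = $950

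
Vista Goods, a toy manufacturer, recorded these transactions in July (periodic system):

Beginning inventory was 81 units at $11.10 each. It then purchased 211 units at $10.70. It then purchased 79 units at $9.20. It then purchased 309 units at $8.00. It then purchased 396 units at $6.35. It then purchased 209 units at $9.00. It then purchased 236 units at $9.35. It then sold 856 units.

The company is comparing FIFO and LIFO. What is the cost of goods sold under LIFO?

COGS = $6,722.20

FIFO COGS: 81 @ $11.10 + 211 @ $10.70 + 79 @ $9.20 + 309 @ $8.00 + 176 @ $6.35 = $7,473.20
LIFO COGS: 236 @ $9.35 + 209 @ $9.00 + 396 @ $6.35 + 15 @ $8.00 = $6,722.20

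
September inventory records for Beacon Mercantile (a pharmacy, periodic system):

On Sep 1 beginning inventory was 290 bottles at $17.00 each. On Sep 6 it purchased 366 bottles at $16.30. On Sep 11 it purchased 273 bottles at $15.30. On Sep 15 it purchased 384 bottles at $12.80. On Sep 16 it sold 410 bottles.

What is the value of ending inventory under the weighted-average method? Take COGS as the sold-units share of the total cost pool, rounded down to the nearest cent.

Ending inventory = $13,746.44

Sep 16, sell 410: 410/1313 × $19,987.90 → $6,241.46
Ending inventory (cost pool remaining) = $13,746.44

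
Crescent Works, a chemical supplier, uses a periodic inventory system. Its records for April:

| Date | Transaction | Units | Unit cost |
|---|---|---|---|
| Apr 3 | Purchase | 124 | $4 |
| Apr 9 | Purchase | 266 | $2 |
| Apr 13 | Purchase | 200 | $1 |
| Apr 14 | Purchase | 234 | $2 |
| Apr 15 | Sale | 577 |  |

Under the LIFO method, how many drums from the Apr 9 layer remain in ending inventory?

Apr 15, 577 sold [LIFO — newest first]: 234 @ $2 + 200 @ $1 + 143 @ $2 = $954
Ending inventory: 124 @ $4 + 123 @ $2 = $742

123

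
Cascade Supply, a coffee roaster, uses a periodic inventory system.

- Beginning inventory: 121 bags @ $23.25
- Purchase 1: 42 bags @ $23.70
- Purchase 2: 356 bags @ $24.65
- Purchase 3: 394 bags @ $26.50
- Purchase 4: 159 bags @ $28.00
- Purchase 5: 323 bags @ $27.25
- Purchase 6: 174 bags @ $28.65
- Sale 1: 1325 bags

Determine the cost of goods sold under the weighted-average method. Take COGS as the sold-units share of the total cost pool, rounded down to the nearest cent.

Sale 1, sell 1325: 1325/1569 × $41,263.90 → $34,846.82
Ending inventory (cost pool remaining) = $6,417.08

COGS = $34,846.82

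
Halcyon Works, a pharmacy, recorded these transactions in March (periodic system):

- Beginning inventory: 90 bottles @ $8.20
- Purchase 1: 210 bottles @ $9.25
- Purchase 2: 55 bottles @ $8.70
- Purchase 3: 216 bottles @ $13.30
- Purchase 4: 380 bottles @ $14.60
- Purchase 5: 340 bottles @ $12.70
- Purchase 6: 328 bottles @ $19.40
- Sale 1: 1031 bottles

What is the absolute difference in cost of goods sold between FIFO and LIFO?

FIFO COGS: 90 @ $8.20 + 210 @ $9.25 + 55 @ $8.70 + 216 @ $13.30 + 380 @ $14.60 + 80 @ $12.70 = $12,595.80
LIFO COGS: 328 @ $19.40 + 340 @ $12.70 + 363 @ $14.60 = $15,981.00
Difference = |$12,595.80 − $15,981.00| = $3,385.20

$3,385.20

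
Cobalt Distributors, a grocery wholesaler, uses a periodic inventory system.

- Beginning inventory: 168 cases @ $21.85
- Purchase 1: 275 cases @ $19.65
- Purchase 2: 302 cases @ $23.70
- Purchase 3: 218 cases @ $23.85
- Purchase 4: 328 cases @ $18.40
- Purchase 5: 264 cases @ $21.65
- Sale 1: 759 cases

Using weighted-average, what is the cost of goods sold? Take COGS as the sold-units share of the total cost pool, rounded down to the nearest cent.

Sale 1, sell 759: 759/1555 × $33,182.05 → $16,196.25
Ending inventory (cost pool remaining) = $16,985.80
Check: goods available $33,182.05 = COGS $16,196.25 + ending $16,985.80

COGS = $16,196.25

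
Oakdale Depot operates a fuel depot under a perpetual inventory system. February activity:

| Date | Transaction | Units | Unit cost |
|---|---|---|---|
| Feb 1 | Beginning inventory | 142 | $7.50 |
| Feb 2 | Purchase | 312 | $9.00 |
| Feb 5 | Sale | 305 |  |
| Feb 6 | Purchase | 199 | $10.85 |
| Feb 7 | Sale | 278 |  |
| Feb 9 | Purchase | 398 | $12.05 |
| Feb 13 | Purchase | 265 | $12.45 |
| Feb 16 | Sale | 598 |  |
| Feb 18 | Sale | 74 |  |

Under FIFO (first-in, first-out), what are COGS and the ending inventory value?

COGS = $13,367.85; ending inventory = $759.45

Feb 5, 305 sold [FIFO — oldest first]: 142 @ $7.50 + 163 @ $9.00 = $2,532.00
Feb 7, 278 sold [FIFO — oldest first]: 149 @ $9.00 + 129 @ $10.85 = $2,740.65
Feb 16, 598 sold [FIFO — oldest first]: 70 @ $10.85 + 398 @ $12.05 + 130 @ $12.45 = $7,173.90
Feb 18, 74 sold [FIFO — oldest first]: 74 @ $12.45 = $921.30
Total COGS = $2,532.00 + $2,740.65 + $7,173.90 + $921.30 = $13,367.85
Ending inventory: 61 @ $12.45 = $759.45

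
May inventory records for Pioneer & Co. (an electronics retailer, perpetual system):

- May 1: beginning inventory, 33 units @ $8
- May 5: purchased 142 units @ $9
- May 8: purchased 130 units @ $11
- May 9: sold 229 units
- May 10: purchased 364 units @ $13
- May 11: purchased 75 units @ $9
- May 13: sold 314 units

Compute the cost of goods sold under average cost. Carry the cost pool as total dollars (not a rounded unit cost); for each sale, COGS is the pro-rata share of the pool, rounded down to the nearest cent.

After May 1: 33 on hand, pool $264.00 (≈ $8.0000 each)
After May 5: 175 on hand, pool $1,542.00 (≈ $8.8114 each)
After May 8: 305 on hand, pool $2,972.00 (≈ $9.7443 each)
May 9, sell 229: 229/305 × $2,972.00 → $2,231.43
After May 10: 440 on hand, pool $5,472.57 (≈ $12.4377 each)
After May 11: 515 on hand, pool $6,147.57 (≈ $11.9370 each)
May 13, sell 314: 314/515 × $6,147.57 → $3,748.22
Total COGS = $2,231.43 + $3,748.22 = $5,979.65
Ending inventory (cost pool remaining) = $2,399.35

COGS = $5,979.65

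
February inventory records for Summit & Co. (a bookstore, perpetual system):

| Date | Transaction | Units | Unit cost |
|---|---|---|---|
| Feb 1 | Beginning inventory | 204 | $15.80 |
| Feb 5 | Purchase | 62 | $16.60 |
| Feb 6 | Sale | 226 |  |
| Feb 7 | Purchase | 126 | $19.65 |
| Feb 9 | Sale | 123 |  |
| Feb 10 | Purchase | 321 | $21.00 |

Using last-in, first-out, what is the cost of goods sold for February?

COGS = $6,037.35

Feb 6, 226 sold [LIFO — newest first]: 62 @ $16.60 + 164 @ $15.80 = $3,620.40
Feb 9, 123 sold [LIFO — newest first]: 123 @ $19.65 = $2,416.95
Total COGS = $3,620.40 + $2,416.95 = $6,037.35
Ending inventory: 40 @ $15.80 + 3 @ $19.65 + 321 @ $21.00 = $7,431.95
Check: goods available $13,469.30 = COGS $6,037.35 + ending $7,431.95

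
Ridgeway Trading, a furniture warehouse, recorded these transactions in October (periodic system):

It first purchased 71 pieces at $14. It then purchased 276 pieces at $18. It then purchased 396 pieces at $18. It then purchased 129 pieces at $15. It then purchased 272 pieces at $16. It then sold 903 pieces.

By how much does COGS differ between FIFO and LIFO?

$198

FIFO COGS: 71 @ $14 + 276 @ $18 + 396 @ $18 + 129 @ $15 + 31 @ $16 = $15,521
LIFO COGS: 272 @ $16 + 129 @ $15 + 396 @ $18 + 106 @ $18 = $15,323
Difference = |$15,521 − $15,323| = $198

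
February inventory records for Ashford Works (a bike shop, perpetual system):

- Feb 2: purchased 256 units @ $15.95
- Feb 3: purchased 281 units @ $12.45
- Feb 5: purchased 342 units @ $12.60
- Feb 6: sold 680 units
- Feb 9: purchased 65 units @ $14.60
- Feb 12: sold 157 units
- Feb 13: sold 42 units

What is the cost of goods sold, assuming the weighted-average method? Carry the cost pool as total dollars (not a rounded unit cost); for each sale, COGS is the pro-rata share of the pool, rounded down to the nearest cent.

After Feb 2: 256 on hand, pool $4,083.20 (≈ $15.9500 each)
After Feb 3: 537 on hand, pool $7,581.65 (≈ $14.1185 each)
After Feb 5: 879 on hand, pool $11,890.85 (≈ $13.5277 each)
Feb 6, sell 680: 680/879 × $11,890.85 → $9,198.83
After Feb 9: 264 on hand, pool $3,641.02 (≈ $13.7917 each)
Feb 12, sell 157: 157/264 × $3,641.02 → $2,165.30
Feb 13, sell 42: 42/107 × $1,475.72 → $579.25
Total COGS = $9,198.83 + $2,165.30 + $579.25 = $11,943.38
Ending inventory (cost pool remaining) = $896.47
Check: goods available $12,839.85 = COGS $11,943.38 + ending $896.47

COGS = $11,943.38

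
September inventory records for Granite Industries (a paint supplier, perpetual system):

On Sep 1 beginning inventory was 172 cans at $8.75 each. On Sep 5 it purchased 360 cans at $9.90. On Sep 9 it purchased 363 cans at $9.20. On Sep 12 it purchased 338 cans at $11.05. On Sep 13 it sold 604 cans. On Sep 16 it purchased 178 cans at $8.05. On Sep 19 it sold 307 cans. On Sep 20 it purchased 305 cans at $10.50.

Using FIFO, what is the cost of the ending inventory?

Sep 13, 604 sold [FIFO — oldest first]: 172 @ $8.75 + 360 @ $9.90 + 72 @ $9.20 = $5,731.40
Sep 19, 307 sold [FIFO — oldest first]: 291 @ $9.20 + 16 @ $11.05 = $2,854.00
Total COGS = $5,731.40 + $2,854.00 = $8,585.40
Ending inventory: 322 @ $11.05 + 178 @ $8.05 + 305 @ $10.50 = $8,193.50

Ending inventory = $8,193.50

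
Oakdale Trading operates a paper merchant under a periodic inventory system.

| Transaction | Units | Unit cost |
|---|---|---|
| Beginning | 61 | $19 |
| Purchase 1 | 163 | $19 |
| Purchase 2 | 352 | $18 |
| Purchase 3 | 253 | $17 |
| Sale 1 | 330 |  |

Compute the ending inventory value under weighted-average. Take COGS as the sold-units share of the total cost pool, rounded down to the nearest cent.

Ending inventory = $8,964.55

Sale 1, sell 330: 330/829 × $14,893.00 → $5,928.45
Ending inventory (cost pool remaining) = $8,964.55
Check: goods available $14,893.00 = COGS $5,928.45 + ending $8,964.55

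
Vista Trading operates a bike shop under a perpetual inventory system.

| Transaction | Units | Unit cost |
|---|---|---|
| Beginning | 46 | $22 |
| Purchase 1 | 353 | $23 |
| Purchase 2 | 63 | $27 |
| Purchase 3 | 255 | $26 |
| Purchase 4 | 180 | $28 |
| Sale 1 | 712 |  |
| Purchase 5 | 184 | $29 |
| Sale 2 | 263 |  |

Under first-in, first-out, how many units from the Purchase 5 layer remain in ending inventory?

106

Sale 1 (712) [FIFO — oldest first]: 46 @ $22 + 353 @ $23 + 63 @ $27 + 250 @ $26 = $17,332
Sale 2 (263) [FIFO — oldest first]: 5 @ $26 + 180 @ $28 + 78 @ $29 = $7,432
Total COGS = $17,332 + $7,432 = $24,764
Ending inventory: 106 @ $29 = $3,074
Check: goods available $27,838 = COGS $24,764 + ending $3,074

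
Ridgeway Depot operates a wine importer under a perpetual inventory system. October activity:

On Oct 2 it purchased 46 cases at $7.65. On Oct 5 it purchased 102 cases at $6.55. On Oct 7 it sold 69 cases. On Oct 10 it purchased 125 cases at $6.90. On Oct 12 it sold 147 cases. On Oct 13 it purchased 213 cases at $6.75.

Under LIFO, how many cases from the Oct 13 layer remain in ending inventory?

213

Oct 7, 69 sold [LIFO — newest first]: 69 @ $6.55 = $451.95
Oct 12, 147 sold [LIFO — newest first]: 125 @ $6.90 + 22 @ $6.55 = $1,006.60
Total COGS = $451.95 + $1,006.60 = $1,458.55
Ending inventory: 46 @ $7.65 + 11 @ $6.55 + 213 @ $6.75 = $1,861.70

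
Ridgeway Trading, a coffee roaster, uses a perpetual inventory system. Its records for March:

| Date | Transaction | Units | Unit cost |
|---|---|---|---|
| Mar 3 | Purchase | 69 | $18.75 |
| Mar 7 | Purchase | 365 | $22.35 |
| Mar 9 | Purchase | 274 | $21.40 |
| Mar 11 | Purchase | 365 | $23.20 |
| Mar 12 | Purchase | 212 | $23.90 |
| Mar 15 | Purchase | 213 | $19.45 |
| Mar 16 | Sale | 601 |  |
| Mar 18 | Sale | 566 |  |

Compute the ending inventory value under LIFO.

Ending inventory = $7,149.45

Mar 16, 601 sold [LIFO — newest first]: 213 @ $19.45 + 212 @ $23.90 + 176 @ $23.20 = $13,292.85
Mar 18, 566 sold [LIFO — newest first]: 189 @ $23.20 + 274 @ $21.40 + 103 @ $22.35 = $12,550.45
Total COGS = $13,292.85 + $12,550.45 = $25,843.30
Ending inventory: 69 @ $18.75 + 262 @ $22.35 = $7,149.45
Check: goods available $32,992.75 = COGS $25,843.30 + ending $7,149.45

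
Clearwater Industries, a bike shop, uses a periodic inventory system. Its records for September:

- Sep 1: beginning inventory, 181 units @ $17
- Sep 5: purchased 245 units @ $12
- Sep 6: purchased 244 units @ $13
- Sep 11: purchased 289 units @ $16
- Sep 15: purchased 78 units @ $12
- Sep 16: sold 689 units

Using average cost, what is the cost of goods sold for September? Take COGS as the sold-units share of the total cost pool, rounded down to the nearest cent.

COGS = $9,799.48

Sep 16, sell 689: 689/1037 × $14,749.00 → $9,799.48
Ending inventory (cost pool remaining) = $4,949.52
Check: goods available $14,749.00 = COGS $9,799.48 + ending $4,949.52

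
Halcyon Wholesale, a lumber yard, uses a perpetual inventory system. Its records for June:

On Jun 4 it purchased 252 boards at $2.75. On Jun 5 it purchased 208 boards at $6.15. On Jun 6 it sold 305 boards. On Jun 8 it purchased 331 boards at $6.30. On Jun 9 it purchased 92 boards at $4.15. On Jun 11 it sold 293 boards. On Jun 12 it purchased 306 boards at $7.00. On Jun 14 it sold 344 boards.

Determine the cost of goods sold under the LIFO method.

COGS = $5,575.45

Jun 6, 305 sold [LIFO — newest first]: 208 @ $6.15 + 97 @ $2.75 = $1,545.95
Jun 11, 293 sold [LIFO — newest first]: 92 @ $4.15 + 201 @ $6.30 = $1,648.10
Jun 14, 344 sold [LIFO — newest first]: 306 @ $7.00 + 38 @ $6.30 = $2,381.40
Total COGS = $1,545.95 + $1,648.10 + $2,381.40 = $5,575.45
Ending inventory: 155 @ $2.75 + 92 @ $6.30 = $1,005.85
Check: goods available $6,581.30 = COGS $5,575.45 + ending $1,005.85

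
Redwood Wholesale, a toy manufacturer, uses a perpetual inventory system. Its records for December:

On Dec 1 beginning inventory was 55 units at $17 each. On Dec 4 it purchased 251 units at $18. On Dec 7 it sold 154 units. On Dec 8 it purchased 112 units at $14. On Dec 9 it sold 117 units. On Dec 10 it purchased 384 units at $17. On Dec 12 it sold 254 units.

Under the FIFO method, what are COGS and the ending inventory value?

Dec 7, 154 sold [FIFO — oldest first]: 55 @ $17 + 99 @ $18 = $2,717
Dec 9, 117 sold [FIFO — oldest first]: 117 @ $18 = $2,106
Dec 12, 254 sold [FIFO — oldest first]: 35 @ $18 + 112 @ $14 + 107 @ $17 = $4,017
Total COGS = $2,717 + $2,106 + $4,017 = $8,840
Ending inventory: 277 @ $17 = $4,709
Check: goods available $13,549 = COGS $8,840 + ending $4,709

COGS = $8,840; ending inventory = $4,709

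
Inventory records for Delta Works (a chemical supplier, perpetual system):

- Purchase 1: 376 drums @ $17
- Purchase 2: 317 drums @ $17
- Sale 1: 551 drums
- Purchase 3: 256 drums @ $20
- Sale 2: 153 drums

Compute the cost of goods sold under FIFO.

COGS = $12,001

Sale 1 (551) [FIFO — oldest first]: 376 @ $17 + 175 @ $17 = $9,367
Sale 2 (153) [FIFO — oldest first]: 142 @ $17 + 11 @ $20 = $2,634
Total COGS = $9,367 + $2,634 = $12,001
Ending inventory: 245 @ $20 = $4,900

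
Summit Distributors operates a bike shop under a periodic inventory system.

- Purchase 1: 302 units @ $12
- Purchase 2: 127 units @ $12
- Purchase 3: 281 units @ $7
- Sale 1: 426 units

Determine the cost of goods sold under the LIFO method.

COGS = $3,707

Sale 1 (426) [LIFO — newest first]: 281 @ $7 + 127 @ $12 + 18 @ $12 = $3,707
Ending inventory: 284 @ $12 = $3,408
Check: goods available $7,115 = COGS $3,707 + ending $3,408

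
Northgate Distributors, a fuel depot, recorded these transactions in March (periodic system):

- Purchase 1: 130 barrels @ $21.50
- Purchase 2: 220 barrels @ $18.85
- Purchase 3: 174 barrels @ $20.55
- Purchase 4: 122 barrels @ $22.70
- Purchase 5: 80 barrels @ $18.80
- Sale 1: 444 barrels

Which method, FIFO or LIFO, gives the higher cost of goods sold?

FIFO COGS: 130 @ $21.50 + 220 @ $18.85 + 94 @ $20.55 = $8,873.70
LIFO COGS: 80 @ $18.80 + 122 @ $22.70 + 174 @ $20.55 + 68 @ $18.85 = $9,130.90

LIFO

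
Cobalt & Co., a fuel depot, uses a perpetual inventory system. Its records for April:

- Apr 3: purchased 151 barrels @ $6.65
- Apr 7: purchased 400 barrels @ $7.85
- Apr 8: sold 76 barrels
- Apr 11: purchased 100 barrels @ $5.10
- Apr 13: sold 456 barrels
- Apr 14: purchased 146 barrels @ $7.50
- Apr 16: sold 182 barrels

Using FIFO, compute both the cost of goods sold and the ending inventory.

COGS = $5,126.65; ending inventory = $622.50

Apr 8, 76 sold [FIFO — oldest first]: 76 @ $6.65 = $505.40
Apr 13, 456 sold [FIFO — oldest first]: 75 @ $6.65 + 381 @ $7.85 = $3,489.60
Apr 16, 182 sold [FIFO — oldest first]: 19 @ $7.85 + 100 @ $5.10 + 63 @ $7.50 = $1,131.65
Total COGS = $505.40 + $3,489.60 + $1,131.65 = $5,126.65
Ending inventory: 83 @ $7.50 = $622.50
Check: goods available $5,749.15 = COGS $5,126.65 + ending $622.50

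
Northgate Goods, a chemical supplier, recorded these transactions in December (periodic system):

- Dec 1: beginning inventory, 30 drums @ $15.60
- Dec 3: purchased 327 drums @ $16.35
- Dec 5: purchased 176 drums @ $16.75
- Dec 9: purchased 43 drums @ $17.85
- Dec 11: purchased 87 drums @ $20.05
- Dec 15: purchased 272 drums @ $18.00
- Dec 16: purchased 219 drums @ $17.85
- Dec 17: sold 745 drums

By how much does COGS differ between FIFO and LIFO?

FIFO COGS: 30 @ $15.60 + 327 @ $16.35 + 176 @ $16.75 + 43 @ $17.85 + 87 @ $20.05 + 82 @ $18.00 = $12,750.35
LIFO COGS: 219 @ $17.85 + 272 @ $18.00 + 87 @ $20.05 + 43 @ $17.85 + 124 @ $16.75 = $13,394.05
Difference = |$12,750.35 − $13,394.05| = $643.70

$643.70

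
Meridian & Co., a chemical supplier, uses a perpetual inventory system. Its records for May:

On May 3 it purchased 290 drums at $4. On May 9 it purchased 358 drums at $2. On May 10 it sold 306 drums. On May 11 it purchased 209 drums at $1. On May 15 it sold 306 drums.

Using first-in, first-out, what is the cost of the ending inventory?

Ending inventory = $281

May 10, 306 sold [FIFO — oldest first]: 290 @ $4 + 16 @ $2 = $1,192
May 15, 306 sold [FIFO — oldest first]: 306 @ $2 = $612
Total COGS = $1,192 + $612 = $1,804
Ending inventory: 36 @ $2 + 209 @ $1 = $281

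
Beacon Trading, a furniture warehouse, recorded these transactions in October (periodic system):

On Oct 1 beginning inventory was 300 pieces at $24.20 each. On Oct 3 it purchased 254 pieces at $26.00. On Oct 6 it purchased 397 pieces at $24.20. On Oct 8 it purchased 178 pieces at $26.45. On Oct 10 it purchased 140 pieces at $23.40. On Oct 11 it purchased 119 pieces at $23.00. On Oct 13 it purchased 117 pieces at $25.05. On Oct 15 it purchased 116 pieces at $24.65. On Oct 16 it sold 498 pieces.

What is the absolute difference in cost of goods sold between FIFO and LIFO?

$446.05

FIFO COGS: 300 @ $24.20 + 198 @ $26.00 = $12,408.00
LIFO COGS: 116 @ $24.65 + 117 @ $25.05 + 119 @ $23.00 + 140 @ $23.40 + 6 @ $26.45 = $11,961.95
Difference = |$12,408.00 − $11,961.95| = $446.05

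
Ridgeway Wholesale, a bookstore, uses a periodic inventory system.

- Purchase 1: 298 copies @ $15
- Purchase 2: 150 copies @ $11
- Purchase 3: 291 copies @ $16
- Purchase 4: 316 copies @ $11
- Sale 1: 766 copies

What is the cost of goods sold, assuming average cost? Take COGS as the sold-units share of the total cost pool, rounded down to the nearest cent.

COGS = $10,347.89

Sale 1, sell 766: 766/1055 × $14,252.00 → $10,347.89
Ending inventory (cost pool remaining) = $3,904.11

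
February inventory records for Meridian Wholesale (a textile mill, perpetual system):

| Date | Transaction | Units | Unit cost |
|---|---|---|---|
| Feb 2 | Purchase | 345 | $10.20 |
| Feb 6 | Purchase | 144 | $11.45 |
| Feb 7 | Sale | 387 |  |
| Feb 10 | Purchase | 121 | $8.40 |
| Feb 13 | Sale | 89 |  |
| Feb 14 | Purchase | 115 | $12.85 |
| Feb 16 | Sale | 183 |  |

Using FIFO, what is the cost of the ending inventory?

Ending inventory = $848.10

Feb 7, 387 sold [FIFO — oldest first]: 345 @ $10.20 + 42 @ $11.45 = $3,999.90
Feb 13, 89 sold [FIFO — oldest first]: 89 @ $11.45 = $1,019.05
Feb 16, 183 sold [FIFO — oldest first]: 13 @ $11.45 + 121 @ $8.40 + 49 @ $12.85 = $1,794.90
Total COGS = $3,999.90 + $1,019.05 + $1,794.90 = $6,813.85
Ending inventory: 66 @ $12.85 = $848.10
Check: goods available $7,661.95 = COGS $6,813.85 + ending $848.10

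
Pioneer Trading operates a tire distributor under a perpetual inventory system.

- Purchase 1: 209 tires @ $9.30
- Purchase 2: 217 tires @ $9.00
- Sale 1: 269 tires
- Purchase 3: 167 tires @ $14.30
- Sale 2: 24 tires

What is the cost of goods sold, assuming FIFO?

Sale 1 (269) [FIFO — oldest first]: 209 @ $9.30 + 60 @ $9.00 = $2,483.70
Sale 2 (24) [FIFO — oldest first]: 24 @ $9.00 = $216.00
Total COGS = $2,483.70 + $216.00 = $2,699.70
Ending inventory: 133 @ $9.00 + 167 @ $14.30 = $3,585.10
Check: goods available $6,284.80 = COGS $2,699.70 + ending $3,585.10

COGS = $2,699.70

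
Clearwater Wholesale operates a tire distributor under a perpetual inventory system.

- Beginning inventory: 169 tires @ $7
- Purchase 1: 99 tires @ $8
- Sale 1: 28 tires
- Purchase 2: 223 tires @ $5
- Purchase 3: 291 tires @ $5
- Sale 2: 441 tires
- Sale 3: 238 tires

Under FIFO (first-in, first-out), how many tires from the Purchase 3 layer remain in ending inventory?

Sale 1 (28) [FIFO — oldest first]: 28 @ $7 = $196
Sale 2 (441) [FIFO — oldest first]: 141 @ $7 + 99 @ $8 + 201 @ $5 = $2,784
Sale 3 (238) [FIFO — oldest first]: 22 @ $5 + 216 @ $5 = $1,190
Total COGS = $196 + $2,784 + $1,190 = $4,170
Ending inventory: 75 @ $5 = $375

75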